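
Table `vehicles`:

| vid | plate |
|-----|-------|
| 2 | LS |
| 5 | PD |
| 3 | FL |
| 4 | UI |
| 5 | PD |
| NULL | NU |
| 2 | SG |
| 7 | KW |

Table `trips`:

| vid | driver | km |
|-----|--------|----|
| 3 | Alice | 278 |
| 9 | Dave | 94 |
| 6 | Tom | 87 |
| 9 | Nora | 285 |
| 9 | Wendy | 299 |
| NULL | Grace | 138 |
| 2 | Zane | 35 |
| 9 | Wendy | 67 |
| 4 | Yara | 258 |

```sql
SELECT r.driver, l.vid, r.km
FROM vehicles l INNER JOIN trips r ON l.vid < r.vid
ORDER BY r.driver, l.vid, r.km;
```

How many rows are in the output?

INNER JOIN keeps only pairs where the ON condition holds.
Matching on l.vid < r.vid. A NULL in a compared column never satisfies the condition.
- l[0] vid=2 → 7 match(es) in r → 7 row(s).
- l[1] vid=5 → 5 match(es) in r → 5 row(s).
- l[2] vid=3 → 6 match(es) in r → 6 row(s).
- l[3] vid=4 → 5 match(es) in r → 5 row(s).
- l[4] vid=5 → 5 match(es) in r → 5 row(s).
- l[5] vid=NULL → no match; dropped.
- l[6] vid=2 → 7 match(es) in r → 7 row(s).
- l[7] vid=7 → 4 match(es) in r → 4 row(s).
Total: 39 rows.

39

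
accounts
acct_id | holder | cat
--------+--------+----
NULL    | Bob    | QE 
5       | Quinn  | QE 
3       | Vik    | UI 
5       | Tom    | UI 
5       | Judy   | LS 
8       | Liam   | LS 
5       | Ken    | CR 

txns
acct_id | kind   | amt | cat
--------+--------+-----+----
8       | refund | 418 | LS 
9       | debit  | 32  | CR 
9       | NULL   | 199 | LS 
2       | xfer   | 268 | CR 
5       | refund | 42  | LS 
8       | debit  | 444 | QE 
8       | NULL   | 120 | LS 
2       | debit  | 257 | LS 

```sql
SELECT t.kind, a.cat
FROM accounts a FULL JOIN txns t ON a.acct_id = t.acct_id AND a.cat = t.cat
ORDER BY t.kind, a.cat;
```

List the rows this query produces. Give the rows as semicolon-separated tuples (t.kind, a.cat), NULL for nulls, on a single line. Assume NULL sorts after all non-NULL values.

(debit, NULL); (debit, NULL); (debit, NULL); (refund, LS); (refund, LS); (xfer, NULL); (NULL, CR); (NULL, LS); (NULL, QE); (NULL, QE); (NULL, UI); (NULL, UI); (NULL, NULL)

FULL OUTER JOIN keeps every row from both sides; unmatched rows get NULL for the other side's columns.
Matching on a.acct_id = t.acct_id AND a.cat = t.cat. A NULL in a compared column never satisfies the condition.
Matched pairs: 3; unmatched a rows kept: 5; unmatched t rows kept: 5.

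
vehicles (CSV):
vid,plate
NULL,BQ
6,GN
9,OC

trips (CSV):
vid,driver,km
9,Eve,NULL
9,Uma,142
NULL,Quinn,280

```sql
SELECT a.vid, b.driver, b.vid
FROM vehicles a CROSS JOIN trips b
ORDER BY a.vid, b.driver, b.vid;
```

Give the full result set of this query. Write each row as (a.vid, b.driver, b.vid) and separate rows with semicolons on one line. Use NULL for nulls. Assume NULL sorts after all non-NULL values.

(6, Eve, 9); (6, Quinn, NULL); (6, Uma, 9); (9, Eve, 9); (9, Quinn, NULL); (9, Uma, 9); (NULL, Eve, 9); (NULL, Quinn, NULL); (NULL, Uma, 9)

CROSS JOIN pairs every row of `vehicles` with every row of `trips`: 3 × 3 = 9 rows.
After projecting and ordering:
a.vid | b.driver | b.vid
6 | Eve | 9
6 | Quinn | NULL
6 | Uma | 9
9 | Eve | 9
9 | Quinn | NULL
9 | Uma | 9
NULL | Eve | 9
NULL | Quinn | NULL
NULL | Uma | 9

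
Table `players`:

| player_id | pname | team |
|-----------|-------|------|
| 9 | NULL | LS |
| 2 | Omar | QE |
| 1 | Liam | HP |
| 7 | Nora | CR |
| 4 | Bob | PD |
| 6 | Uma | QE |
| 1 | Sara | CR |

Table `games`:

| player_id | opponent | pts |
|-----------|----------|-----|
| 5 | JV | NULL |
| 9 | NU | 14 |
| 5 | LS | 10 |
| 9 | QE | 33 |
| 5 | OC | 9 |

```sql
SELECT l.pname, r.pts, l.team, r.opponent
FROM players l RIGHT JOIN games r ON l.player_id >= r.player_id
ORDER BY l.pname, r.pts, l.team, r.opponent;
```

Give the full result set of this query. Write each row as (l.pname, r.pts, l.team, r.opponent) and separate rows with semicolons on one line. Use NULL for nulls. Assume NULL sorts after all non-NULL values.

RIGHT JOIN keeps every row from `games`; unmatched rows get NULL for `players`'s columns.
Matching on l.player_id >= r.player_id.
- l[0] player_id=9 → 5 match(es) in r → 5 row(s).
- l[1] player_id=2 → no match.
- l[2] player_id=1 → no match.
- l[3] player_id=7 → 3 match(es) in r → 3 row(s).
- l[4] player_id=4 → no match.
- l[5] player_id=6 → 3 match(es) in r → 3 row(s).
- l[6] player_id=1 → no match.
- every r row matched at least one l row.

(Nora, 9, CR, OC); (Nora, 10, CR, LS); (Nora, NULL, CR, JV); (Uma, 9, QE, OC); (Uma, 10, QE, LS); (Uma, NULL, QE, JV); (NULL, 9, LS, OC); (NULL, 10, LS, LS); (NULL, 14, LS, NU); (NULL, 33, LS, QE); (NULL, NULL, LS, JV)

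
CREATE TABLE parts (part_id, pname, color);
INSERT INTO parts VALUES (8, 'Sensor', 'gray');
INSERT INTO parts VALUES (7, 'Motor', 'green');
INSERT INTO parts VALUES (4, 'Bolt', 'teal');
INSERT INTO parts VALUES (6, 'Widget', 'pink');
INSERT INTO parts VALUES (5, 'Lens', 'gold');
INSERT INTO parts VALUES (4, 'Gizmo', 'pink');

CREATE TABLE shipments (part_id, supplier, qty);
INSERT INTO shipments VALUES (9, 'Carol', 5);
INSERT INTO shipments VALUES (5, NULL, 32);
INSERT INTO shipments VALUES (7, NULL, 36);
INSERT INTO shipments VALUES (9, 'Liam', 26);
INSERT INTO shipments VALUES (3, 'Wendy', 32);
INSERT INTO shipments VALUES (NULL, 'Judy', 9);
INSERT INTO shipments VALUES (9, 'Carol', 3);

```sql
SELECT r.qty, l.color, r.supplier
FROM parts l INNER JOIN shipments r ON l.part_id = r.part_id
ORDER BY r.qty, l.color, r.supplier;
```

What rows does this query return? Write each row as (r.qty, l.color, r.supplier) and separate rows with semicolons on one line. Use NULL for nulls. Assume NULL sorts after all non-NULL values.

(32, gold, NULL); (36, green, NULL)

INNER JOIN keeps only pairs where the ON condition holds.
Matching on l.part_id = r.part_id. A NULL in a compared column never satisfies the condition.
Matched pairs: 2.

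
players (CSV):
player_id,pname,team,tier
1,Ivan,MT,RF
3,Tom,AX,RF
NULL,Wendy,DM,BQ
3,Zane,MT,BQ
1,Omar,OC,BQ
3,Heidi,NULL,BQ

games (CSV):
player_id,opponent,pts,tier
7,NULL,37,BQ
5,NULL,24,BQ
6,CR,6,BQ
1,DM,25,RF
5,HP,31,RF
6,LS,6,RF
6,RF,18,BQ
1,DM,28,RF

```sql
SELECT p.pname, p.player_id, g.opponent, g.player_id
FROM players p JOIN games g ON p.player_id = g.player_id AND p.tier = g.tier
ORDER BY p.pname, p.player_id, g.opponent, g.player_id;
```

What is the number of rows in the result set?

2

INNER JOIN keeps only pairs where the ON condition holds.
Matching on p.player_id = g.player_id AND p.tier = g.tier. A NULL in a compared column never satisfies the condition.
- player_id=1, tier=RF: 2 matching g row(s), so 2 row(s) emitted.
- player_id=3, tier=RF: no matching g row, dropped.
- player_id=NULL, tier=BQ: no matching g row, dropped.
- player_id=3, tier=BQ: no matching g row, dropped.
- player_id=1, tier=BQ: no matching g row, dropped.
- player_id=3, tier=BQ: no matching g row, dropped.
Total: 2 rows.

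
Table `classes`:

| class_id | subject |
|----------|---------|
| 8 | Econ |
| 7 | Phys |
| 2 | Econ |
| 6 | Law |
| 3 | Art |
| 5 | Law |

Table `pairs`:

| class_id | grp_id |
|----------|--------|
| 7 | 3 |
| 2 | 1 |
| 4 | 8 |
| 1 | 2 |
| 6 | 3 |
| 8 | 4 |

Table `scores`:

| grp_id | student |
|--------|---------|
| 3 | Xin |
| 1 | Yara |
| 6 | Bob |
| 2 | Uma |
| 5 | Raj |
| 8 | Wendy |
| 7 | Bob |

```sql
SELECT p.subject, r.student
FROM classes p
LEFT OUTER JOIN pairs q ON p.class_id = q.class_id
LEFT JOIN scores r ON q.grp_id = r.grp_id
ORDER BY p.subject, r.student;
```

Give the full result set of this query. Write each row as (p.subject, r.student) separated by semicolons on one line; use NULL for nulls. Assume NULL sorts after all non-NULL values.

(Art, NULL); (Econ, Yara); (Econ, NULL); (Law, Xin); (Law, NULL); (Phys, Xin)

Step 1 — p LEFT JOIN q on class_id → 6 row(s).
Then LEFT JOIN `scores r` on grp_id: each of those 6 rows is kept; rows whose q.grp_id has no match in r get NULL for r's columns.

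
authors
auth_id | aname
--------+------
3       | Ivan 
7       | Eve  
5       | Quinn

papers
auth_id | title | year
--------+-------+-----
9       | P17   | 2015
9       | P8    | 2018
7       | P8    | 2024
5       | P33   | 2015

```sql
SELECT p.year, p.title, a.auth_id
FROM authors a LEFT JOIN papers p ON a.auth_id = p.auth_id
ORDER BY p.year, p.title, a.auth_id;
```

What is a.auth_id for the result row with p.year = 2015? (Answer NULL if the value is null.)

5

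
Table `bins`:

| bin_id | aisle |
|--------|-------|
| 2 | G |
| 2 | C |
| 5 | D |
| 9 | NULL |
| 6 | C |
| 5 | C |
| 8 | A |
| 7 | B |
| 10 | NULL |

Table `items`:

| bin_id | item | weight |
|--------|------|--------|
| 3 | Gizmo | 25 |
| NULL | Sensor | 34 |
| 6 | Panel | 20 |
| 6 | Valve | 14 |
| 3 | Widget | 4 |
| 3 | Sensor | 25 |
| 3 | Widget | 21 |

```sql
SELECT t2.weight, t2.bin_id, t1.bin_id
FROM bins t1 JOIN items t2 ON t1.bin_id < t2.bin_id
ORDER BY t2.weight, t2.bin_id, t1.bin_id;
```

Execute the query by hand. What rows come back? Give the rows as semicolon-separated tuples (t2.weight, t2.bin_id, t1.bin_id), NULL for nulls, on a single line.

INNER JOIN keeps only pairs where the ON condition holds.
Matching on t1.bin_id < t2.bin_id. A NULL in a compared column never satisfies the condition.
- t1 (bin_id=2) pairs with 6 row(s) of t2.
- t1 (bin_id=2) pairs with 6 row(s) of t2.
- t1 (bin_id=5) pairs with 2 row(s) of t2.
- t1 (bin_id=9) has no partner → excluded.
- t1 (bin_id=6) has no partner → excluded.
- t1 (bin_id=5) pairs with 2 row(s) of t2.
- t1 (bin_id=8) has no partner → excluded.
- t1 (bin_id=7) has no partner → excluded.
- t1 (bin_id=10) has no partner → excluded.

(4, 3, 2); (4, 3, 2); (14, 6, 2); (14, 6, 2); (14, 6, 5); (14, 6, 5); (20, 6, 2); (20, 6, 2); (20, 6, 5); (20, 6, 5); (21, 3, 2); (21, 3, 2); (25, 3, 2); (25, 3, 2); (25, 3, 2); (25, 3, 2)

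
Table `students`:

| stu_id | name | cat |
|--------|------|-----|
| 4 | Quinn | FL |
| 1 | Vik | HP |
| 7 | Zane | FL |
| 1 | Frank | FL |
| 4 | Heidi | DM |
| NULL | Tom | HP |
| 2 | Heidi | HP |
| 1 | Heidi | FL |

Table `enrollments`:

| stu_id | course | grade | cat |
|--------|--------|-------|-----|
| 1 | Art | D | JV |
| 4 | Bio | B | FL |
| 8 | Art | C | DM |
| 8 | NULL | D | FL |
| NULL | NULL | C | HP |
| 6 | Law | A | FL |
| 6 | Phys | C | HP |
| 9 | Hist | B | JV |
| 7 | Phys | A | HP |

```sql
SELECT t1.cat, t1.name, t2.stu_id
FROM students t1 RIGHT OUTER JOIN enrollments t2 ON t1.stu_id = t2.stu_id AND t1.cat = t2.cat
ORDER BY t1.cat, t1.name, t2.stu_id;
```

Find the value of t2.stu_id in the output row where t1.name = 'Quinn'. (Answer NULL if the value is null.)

RIGHT JOIN keeps every row from `enrollments`; unmatched rows get NULL for `students`'s columns.
Matching on t1.stu_id = t2.stu_id AND t1.cat = t2.cat. A NULL in a compared column never satisfies the condition.
- stu_id=4, cat=FL: 1 matching t2 row(s), so 1 row(s) emitted.
- stu_id=1, cat=HP: no matching t2 row.
- stu_id=7, cat=FL: no matching t2 row.
- stu_id=1, cat=FL: no matching t2 row.
- stu_id=4, cat=DM: no matching t2 row.
- stu_id=NULL, cat=HP: no matching t2 row.
- stu_id=2, cat=HP: no matching t2 row.
- stu_id=1, cat=FL: no matching t2 row.
- 8 row(s) from t2 found no t1 partner → padded with NULL.

4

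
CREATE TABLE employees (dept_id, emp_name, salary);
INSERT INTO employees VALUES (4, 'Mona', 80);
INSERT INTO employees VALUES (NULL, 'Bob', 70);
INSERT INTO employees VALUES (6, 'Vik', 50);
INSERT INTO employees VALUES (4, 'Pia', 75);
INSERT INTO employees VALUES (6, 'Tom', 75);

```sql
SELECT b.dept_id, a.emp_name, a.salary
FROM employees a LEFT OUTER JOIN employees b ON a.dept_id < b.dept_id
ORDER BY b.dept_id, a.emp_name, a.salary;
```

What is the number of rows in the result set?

LEFT JOIN keeps every row from `employees a`; unmatched rows get NULL for `employees b`'s columns.
Matching on a.dept_id < b.dept_id. A NULL in a compared column never satisfies the condition.
- a row (dept_id=4): matches 2 b row(s) → 2 output row(s).
- a row (dept_id=NULL): no match → kept, b columns NULL.
- a row (dept_id=6): no match → kept, b columns NULL.
- a row (dept_id=4): matches 2 b row(s) → 2 output row(s).
- a row (dept_id=6): no match → kept, b columns NULL.
Total: 4 matched + 3 padded = 7 rows.

7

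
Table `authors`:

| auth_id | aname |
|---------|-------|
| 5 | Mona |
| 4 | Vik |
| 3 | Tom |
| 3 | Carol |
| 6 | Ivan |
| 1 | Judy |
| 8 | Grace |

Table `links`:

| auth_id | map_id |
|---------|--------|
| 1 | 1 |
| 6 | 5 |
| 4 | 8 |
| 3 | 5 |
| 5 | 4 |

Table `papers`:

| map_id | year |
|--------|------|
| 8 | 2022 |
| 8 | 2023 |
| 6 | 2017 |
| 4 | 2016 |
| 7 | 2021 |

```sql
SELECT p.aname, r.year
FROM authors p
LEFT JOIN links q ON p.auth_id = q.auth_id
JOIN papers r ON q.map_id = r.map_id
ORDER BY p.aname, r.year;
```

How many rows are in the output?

3

Step 1 — p LEFT JOIN q on auth_id → 7 row(s).
Then INNER JOIN `papers r` on map_id: keep only rows whose q.map_id appears in r.
Result: 3 row(s).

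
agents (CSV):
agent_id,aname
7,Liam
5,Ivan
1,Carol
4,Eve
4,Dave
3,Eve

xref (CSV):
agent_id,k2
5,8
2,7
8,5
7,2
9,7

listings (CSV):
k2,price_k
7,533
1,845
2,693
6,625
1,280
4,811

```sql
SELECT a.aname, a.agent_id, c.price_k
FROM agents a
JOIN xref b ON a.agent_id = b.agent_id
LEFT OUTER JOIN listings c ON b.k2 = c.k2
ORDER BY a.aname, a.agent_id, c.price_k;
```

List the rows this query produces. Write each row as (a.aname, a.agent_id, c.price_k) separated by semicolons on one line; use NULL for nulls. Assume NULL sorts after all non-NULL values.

(Ivan, 5, NULL); (Liam, 7, 693)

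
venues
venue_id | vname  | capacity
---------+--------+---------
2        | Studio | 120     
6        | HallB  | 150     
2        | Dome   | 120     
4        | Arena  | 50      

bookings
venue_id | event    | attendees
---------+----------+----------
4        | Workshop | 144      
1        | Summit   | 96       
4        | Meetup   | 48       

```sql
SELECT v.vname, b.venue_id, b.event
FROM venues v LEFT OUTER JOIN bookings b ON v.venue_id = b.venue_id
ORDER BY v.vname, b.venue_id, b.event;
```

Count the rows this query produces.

5

LEFT JOIN keeps every row from `venues`; unmatched rows get NULL for `bookings`'s columns.
Matching on v.venue_id = b.venue_id.
Matched pairs: 2; unmatched v rows kept: 3.
Total: 2 matched + 3 padded = 5 rows.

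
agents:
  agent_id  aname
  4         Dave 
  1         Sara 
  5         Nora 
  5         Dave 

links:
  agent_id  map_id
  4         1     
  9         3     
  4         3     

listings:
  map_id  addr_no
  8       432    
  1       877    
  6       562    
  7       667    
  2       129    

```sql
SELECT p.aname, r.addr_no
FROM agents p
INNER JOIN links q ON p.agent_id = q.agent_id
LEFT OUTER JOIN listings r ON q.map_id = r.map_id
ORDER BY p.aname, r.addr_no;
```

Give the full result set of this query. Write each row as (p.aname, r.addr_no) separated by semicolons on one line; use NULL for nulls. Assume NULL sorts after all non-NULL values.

Step 1 — p INNER JOIN q on agent_id → 2 row(s).
Then LEFT JOIN `listings r` on map_id: each of those 2 rows is kept; rows whose q.map_id has no match in r get NULL for r's columns.

(Dave, 877); (Dave, NULL)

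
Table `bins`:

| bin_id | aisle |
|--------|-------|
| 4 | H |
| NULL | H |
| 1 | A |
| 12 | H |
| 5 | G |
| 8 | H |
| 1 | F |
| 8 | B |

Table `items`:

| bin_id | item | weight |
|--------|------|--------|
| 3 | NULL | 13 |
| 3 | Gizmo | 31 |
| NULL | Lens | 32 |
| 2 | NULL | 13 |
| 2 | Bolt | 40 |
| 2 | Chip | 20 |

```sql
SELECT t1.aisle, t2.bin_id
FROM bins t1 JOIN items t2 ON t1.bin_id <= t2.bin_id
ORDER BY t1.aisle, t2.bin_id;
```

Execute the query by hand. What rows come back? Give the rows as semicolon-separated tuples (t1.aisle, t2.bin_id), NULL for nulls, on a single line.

INNER JOIN keeps only pairs where the ON condition holds.
Matching on t1.bin_id <= t2.bin_id. A NULL in a compared column never satisfies the condition.
- bin_id=4: no matching t2 row, dropped.
- bin_id=NULL: no matching t2 row, dropped.
- bin_id=1: 5 matching t2 row(s), so 5 row(s) emitted.
- bin_id=12: no matching t2 row, dropped.
- bin_id=5: no matching t2 row, dropped.
- bin_id=8: no matching t2 row, dropped.
- bin_id=1: 5 matching t2 row(s), so 5 row(s) emitted.
- bin_id=8: no matching t2 row, dropped.
After projecting and ordering:
t1.aisle | t2.bin_id
A | 2
A | 2
A | 2
A | 3
A | 3
F | 2
F | 2
F | 2
F | 3
F | 3

(A, 2); (A, 2); (A, 2); (A, 3); (A, 3); (F, 2); (F, 2); (F, 2); (F, 3); (F, 3)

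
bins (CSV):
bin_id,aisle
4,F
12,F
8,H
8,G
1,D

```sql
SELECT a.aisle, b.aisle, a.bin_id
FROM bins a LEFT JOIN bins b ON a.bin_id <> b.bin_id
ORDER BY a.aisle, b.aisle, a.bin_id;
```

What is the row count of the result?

18

LEFT JOIN keeps every row from `bins a`; unmatched rows get NULL for `bins b`'s columns.
Matching on a.bin_id <> b.bin_id.
Matched pairs: 18; unmatched a rows kept: 0.
Total: 18 rows.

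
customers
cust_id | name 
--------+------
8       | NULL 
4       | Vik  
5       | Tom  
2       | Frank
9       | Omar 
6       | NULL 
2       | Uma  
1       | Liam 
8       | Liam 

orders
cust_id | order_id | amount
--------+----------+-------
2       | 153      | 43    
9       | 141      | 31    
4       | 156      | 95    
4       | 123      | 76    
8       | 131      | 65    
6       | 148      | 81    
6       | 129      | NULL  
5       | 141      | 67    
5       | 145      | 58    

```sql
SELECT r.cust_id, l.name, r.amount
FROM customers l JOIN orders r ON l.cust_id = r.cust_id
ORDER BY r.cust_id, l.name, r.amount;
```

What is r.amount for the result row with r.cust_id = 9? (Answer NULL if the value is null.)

31

INNER JOIN keeps only pairs where the ON condition holds.
Matching on l.cust_id = r.cust_id.
- l (cust_id=8) pairs with 1 row(s) of r.
- l (cust_id=4) pairs with 2 row(s) of r.
- l (cust_id=5) pairs with 2 row(s) of r.
- l (cust_id=2) pairs with 1 row(s) of r.
- l (cust_id=9) pairs with 1 row(s) of r.
- l (cust_id=6) pairs with 2 row(s) of r.
- l (cust_id=2) pairs with 1 row(s) of r.
- l (cust_id=1) has no partner → excluded.
- l (cust_id=8) pairs with 1 row(s) of r.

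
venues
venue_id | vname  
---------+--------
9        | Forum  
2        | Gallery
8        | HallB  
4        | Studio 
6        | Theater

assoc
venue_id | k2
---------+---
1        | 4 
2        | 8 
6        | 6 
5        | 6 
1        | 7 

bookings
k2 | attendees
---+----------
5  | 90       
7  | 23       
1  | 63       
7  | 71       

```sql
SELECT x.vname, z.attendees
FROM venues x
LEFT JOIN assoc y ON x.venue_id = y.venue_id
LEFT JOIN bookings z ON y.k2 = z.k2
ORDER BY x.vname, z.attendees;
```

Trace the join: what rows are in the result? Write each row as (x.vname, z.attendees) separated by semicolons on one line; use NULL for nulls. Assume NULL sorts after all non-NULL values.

Evaluate left to right. First `venues x LEFT JOIN assoc y` on venue_id: 5 row(s).
Then LEFT JOIN `bookings z` on k2: each of those 5 rows is kept; rows whose y.k2 has no match in z get NULL for z's columns.

(Forum, NULL); (Gallery, NULL); (HallB, NULL); (Studio, NULL); (Theater, NULL)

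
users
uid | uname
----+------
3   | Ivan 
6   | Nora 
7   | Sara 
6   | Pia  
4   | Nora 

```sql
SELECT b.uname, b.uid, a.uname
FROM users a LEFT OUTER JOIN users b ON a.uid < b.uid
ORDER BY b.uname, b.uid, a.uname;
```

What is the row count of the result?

10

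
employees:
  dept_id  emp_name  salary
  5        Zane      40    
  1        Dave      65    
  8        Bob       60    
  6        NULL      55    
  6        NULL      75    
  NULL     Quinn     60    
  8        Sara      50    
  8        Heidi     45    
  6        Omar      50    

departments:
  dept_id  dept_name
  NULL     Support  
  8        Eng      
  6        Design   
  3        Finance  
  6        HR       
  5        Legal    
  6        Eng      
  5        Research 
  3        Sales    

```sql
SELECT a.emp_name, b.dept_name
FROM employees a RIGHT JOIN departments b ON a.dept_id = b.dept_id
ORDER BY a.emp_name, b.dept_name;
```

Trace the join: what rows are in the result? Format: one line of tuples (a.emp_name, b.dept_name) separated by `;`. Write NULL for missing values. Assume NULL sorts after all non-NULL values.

(Bob, Eng); (Heidi, Eng); (Omar, Design); (Omar, Eng); (Omar, HR); (Sara, Eng); (Zane, Legal); (Zane, Research); (NULL, Design); (NULL, Design); (NULL, Eng); (NULL, Eng); (NULL, Finance); (NULL, HR); (NULL, HR); (NULL, Sales); (NULL, Support)

RIGHT JOIN keeps every row from `departments`; unmatched rows get NULL for `employees`'s columns.
Matching on a.dept_id = b.dept_id. A NULL in a compared column never satisfies the condition.
- a[0] dept_id=5 → 2 match(es) in b → 2 row(s).
- a[1] dept_id=1 → no match.
- a[2] dept_id=8 → 1 match(es) in b → 1 row(s).
- a[3] dept_id=6 → 3 match(es) in b → 3 row(s).
- a[4] dept_id=6 → 3 match(es) in b → 3 row(s).
- a[5] dept_id=NULL → no match.
- a[6] dept_id=8 → 1 match(es) in b → 1 row(s).
- a[7] dept_id=8 → 1 match(es) in b → 1 row(s).
- a[8] dept_id=6 → 3 match(es) in b → 3 row(s).
- 3 row(s) from b found no a partner → padded with NULL.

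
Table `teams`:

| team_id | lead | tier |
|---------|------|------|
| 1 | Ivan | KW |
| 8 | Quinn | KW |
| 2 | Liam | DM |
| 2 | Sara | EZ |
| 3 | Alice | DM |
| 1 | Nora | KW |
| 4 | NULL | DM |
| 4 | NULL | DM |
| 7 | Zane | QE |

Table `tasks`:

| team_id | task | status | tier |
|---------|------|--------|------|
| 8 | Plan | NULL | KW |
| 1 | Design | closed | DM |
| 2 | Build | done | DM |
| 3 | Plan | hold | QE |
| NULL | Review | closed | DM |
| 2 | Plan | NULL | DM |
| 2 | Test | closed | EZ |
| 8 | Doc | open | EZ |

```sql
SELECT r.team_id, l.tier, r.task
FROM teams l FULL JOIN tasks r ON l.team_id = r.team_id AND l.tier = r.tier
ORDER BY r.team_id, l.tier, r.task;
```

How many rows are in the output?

FULL OUTER JOIN keeps every row from both sides; unmatched rows get NULL for the other side's columns.
Matching on l.team_id = r.team_id AND l.tier = r.tier. A NULL in a compared column never satisfies the condition.
Matched pairs: 4; unmatched l rows kept: 6; unmatched r rows kept: 4.
Total: 4 matched + 10 padded = 14 rows.

14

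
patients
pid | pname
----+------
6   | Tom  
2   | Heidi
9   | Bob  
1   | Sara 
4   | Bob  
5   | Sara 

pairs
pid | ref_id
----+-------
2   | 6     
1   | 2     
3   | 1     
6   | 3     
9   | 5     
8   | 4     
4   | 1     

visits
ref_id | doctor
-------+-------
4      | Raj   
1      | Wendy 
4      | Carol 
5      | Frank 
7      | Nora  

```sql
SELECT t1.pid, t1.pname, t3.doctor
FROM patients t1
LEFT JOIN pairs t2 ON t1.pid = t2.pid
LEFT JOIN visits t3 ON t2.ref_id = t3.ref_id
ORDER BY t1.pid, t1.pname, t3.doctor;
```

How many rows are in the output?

Evaluate left to right. First `patients t1 LEFT JOIN pairs t2` on pid: 6 row(s).
Then LEFT JOIN `visits t3` on ref_id: each of those 6 rows is kept; rows whose t2.ref_id has no match in t3 get NULL for t3's columns.
Result: 6 row(s).

6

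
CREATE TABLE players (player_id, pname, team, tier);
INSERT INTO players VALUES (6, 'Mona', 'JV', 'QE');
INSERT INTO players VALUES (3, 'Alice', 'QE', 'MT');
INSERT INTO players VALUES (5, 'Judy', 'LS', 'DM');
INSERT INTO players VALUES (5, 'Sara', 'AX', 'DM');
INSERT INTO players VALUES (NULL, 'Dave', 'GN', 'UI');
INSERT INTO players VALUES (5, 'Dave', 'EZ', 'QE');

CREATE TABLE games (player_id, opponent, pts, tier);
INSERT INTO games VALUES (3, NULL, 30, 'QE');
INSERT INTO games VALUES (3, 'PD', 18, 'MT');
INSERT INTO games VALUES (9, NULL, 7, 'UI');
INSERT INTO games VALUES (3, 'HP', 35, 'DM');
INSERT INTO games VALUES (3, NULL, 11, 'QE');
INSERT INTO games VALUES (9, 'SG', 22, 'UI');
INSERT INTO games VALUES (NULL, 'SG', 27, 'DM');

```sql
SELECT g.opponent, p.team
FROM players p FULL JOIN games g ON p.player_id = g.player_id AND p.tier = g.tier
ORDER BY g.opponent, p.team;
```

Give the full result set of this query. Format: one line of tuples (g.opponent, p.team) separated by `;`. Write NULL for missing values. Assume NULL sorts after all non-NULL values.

FULL OUTER JOIN keeps every row from both sides; unmatched rows get NULL for the other side's columns.
Matching on p.player_id = g.player_id AND p.tier = g.tier. A NULL in a compared column never satisfies the condition.
- player_id=6, tier=QE: no g row matches, row kept with g columns NULL.
- player_id=3, tier=MT: 1 matching g row(s), so 1 row(s) emitted.
- player_id=5, tier=DM: no g row matches, row kept with g columns NULL.
- player_id=5, tier=DM: no g row matches, row kept with g columns NULL.
- player_id=NULL, tier=UI: no g row matches, row kept with g columns NULL.
- player_id=5, tier=QE: no g row matches, row kept with g columns NULL.
- 6 g row(s) had no p match → kept, p columns NULL.

(HP, NULL); (PD, QE); (SG, NULL); (SG, NULL); (NULL, AX); (NULL, EZ); (NULL, GN); (NULL, JV); (NULL, LS); (NULL, NULL); (NULL, NULL); (NULL, NULL)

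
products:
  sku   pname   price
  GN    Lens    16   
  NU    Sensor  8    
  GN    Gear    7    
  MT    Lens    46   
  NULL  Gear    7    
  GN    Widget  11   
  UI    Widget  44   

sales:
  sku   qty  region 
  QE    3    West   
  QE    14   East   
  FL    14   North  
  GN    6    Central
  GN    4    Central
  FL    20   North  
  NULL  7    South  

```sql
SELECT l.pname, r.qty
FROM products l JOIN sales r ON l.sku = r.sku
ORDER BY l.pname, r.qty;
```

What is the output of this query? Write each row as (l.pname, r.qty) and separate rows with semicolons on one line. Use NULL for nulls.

(Gear, 4); (Gear, 6); (Lens, 4); (Lens, 6); (Widget, 4); (Widget, 6)

INNER JOIN keeps only pairs where the ON condition holds.
Matching on l.sku = r.sku. A NULL in a compared column never satisfies the condition.
- l row (sku=GN): matches 2 r row(s) → 2 output row(s).
- l row (sku=NU): no match → dropped.
- l row (sku=GN): matches 2 r row(s) → 2 output row(s).
- l row (sku=MT): no match → dropped.
- l row (sku=NULL): no match → dropped.
- l row (sku=GN): matches 2 r row(s) → 2 output row(s).
- l row (sku=UI): no match → dropped.
After projecting and ordering:
l.pname | r.qty
Gear | 4
Gear | 6
Lens | 4
Lens | 6
Widget | 4
Widget | 6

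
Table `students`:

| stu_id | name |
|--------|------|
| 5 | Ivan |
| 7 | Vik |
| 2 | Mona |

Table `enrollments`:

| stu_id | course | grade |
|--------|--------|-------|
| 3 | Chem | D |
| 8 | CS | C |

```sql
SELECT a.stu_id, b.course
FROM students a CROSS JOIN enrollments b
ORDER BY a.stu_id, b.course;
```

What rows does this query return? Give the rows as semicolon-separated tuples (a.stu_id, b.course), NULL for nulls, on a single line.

CROSS JOIN pairs every row of `students` with every row of `enrollments`: 3 × 2 = 6 rows.
After projecting and ordering:
a.stu_id | b.course
2 | CS
2 | Chem
5 | CS
5 | Chem
7 | CS
7 | Chem

(2, CS); (2, Chem); (5, CS); (5, Chem); (7, CS); (7, Chem)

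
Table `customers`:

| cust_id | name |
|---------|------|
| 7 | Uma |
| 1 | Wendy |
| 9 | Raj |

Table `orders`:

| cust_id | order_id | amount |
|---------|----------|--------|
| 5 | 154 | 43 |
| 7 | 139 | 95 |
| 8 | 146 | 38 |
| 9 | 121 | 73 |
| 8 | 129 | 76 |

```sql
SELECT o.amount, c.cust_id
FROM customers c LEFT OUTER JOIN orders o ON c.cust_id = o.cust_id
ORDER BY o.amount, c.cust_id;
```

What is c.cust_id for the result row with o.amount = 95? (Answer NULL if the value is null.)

7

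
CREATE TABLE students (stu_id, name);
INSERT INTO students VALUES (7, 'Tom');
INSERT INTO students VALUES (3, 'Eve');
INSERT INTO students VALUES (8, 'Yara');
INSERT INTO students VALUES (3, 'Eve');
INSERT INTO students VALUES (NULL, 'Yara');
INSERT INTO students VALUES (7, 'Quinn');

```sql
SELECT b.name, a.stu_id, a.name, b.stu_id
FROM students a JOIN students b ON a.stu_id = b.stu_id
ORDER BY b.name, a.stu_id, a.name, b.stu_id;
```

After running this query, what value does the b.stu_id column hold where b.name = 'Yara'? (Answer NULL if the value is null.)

8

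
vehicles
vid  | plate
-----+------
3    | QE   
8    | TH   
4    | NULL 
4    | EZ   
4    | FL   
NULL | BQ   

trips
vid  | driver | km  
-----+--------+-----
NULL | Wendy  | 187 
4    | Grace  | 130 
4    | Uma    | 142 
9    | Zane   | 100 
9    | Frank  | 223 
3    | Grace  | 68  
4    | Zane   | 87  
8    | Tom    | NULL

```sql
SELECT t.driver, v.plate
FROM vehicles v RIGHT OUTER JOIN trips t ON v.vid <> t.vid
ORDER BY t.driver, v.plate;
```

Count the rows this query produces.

25

RIGHT JOIN keeps every row from `trips`; unmatched rows get NULL for `vehicles`'s columns.
Matching on v.vid <> t.vid. A NULL in a compared column never satisfies the condition.
- v row (vid=3): matches 6 t row(s) → 6 output row(s).
- v row (vid=8): matches 6 t row(s) → 6 output row(s).
- v row (vid=4): matches 4 t row(s) → 4 output row(s).
- v row (vid=4): matches 4 t row(s) → 4 output row(s).
- v row (vid=4): matches 4 t row(s) → 4 output row(s).
- v row (vid=NULL): no match.
- 1 t row(s) had no v match → kept, v columns NULL.
Total: 24 matched + 1 padded = 25 rows.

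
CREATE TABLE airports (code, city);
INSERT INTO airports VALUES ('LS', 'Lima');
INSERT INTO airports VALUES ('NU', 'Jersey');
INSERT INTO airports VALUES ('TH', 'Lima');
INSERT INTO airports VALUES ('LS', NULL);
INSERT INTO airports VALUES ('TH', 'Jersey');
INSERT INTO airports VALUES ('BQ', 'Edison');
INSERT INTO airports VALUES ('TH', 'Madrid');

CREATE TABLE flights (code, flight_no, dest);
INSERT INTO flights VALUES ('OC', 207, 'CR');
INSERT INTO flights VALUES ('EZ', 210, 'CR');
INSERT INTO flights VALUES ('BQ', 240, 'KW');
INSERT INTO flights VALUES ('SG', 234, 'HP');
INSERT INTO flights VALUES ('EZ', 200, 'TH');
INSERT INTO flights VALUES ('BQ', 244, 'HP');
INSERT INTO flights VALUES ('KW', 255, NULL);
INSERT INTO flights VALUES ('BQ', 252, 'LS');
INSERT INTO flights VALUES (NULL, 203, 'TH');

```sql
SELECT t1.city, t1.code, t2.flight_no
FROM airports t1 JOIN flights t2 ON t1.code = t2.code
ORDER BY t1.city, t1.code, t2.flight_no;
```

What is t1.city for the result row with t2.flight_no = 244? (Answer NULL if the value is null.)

INNER JOIN keeps only pairs where the ON condition holds.
Matching on t1.code = t2.code. A NULL in a compared column never satisfies the condition.
Matched pairs: 3.

Edison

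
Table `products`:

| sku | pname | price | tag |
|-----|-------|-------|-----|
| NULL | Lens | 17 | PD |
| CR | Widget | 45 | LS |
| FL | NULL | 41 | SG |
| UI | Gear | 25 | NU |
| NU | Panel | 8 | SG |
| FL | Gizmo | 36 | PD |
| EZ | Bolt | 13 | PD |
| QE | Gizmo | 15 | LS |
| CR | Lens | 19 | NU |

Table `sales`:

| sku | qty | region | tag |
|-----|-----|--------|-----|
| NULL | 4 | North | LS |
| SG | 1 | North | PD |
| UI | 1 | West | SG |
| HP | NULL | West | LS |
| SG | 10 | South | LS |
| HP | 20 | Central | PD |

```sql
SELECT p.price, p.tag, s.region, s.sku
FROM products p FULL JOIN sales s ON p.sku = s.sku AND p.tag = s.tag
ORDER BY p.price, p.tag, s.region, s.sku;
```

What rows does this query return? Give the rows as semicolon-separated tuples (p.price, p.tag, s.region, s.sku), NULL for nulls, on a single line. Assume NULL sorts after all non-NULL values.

FULL OUTER JOIN keeps every row from both sides; unmatched rows get NULL for the other side's columns.
Matching on p.sku = s.sku AND p.tag = s.tag. A NULL in a compared column never satisfies the condition.
Matched pairs: 0; unmatched p rows kept: 9; unmatched s rows kept: 6.

(8, SG, NULL, NULL); (13, PD, NULL, NULL); (15, LS, NULL, NULL); (17, PD, NULL, NULL); (19, NU, NULL, NULL); (25, NU, NULL, NULL); (36, PD, NULL, NULL); (41, SG, NULL, NULL); (45, LS, NULL, NULL); (NULL, NULL, Central, HP); (NULL, NULL, North, SG); (NULL, NULL, North, NULL); (NULL, NULL, South, SG); (NULL, NULL, West, HP); (NULL, NULL, West, UI)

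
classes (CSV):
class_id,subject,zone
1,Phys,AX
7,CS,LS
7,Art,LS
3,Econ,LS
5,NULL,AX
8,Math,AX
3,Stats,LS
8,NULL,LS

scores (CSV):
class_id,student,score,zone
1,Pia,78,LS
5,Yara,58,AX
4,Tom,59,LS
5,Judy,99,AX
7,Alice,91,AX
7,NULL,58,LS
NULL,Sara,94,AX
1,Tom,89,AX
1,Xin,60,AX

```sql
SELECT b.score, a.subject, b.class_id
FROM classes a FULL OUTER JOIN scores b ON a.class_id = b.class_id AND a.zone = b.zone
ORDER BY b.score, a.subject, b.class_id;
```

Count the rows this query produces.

14

FULL OUTER JOIN keeps every row from both sides; unmatched rows get NULL for the other side's columns.
Matching on a.class_id = b.class_id AND a.zone = b.zone. A NULL in a compared column never satisfies the condition.
- a[0] class_id=1, zone=AX → 2 match(es) in b → 2 row(s).
- a[1] class_id=7, zone=LS → 1 match(es) in b → 1 row(s).
- a[2] class_id=7, zone=LS → 1 match(es) in b → 1 row(s).
- a[3] class_id=3, zone=LS → no match; kept with NULLs on the b side.
- a[4] class_id=5, zone=AX → 2 match(es) in b → 2 row(s).
- a[5] class_id=8, zone=AX → no match; kept with NULLs on the b side.
- a[6] class_id=3, zone=LS → no match; kept with NULLs on the b side.
- a[7] class_id=8, zone=LS → no match; kept with NULLs on the b side.
- 4 row(s) from b found no a partner → padded with NULL.
Total: 6 matched + 8 padded = 14 rows.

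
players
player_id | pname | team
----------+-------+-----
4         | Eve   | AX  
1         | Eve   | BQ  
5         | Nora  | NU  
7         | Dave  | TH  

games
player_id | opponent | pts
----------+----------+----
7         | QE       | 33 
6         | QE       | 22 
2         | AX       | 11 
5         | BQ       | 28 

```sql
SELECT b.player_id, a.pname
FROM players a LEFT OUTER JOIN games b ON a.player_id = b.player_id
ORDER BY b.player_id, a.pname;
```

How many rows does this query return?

LEFT JOIN keeps every row from `players`; unmatched rows get NULL for `games`'s columns.
Matching on a.player_id = b.player_id.
Matched pairs: 2; unmatched a rows kept: 2.
Total: 2 matched + 2 padded = 4 rows.

4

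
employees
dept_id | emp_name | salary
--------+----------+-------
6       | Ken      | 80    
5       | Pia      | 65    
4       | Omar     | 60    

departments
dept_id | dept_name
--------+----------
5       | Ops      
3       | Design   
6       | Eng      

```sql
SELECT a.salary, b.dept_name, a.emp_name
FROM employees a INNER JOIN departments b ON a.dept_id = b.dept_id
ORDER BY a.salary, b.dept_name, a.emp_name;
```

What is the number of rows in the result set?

2

INNER JOIN keeps only pairs where the ON condition holds.
Matching on a.dept_id = b.dept_id.
Matched pairs: 2.
Total: 2 rows.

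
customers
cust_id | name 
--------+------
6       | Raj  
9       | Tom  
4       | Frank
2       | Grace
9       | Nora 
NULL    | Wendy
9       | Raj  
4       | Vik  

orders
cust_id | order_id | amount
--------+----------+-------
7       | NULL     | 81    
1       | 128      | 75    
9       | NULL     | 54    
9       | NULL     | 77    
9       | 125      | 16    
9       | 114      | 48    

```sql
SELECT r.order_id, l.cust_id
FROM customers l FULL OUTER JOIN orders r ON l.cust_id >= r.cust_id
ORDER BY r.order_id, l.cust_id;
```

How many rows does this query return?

FULL OUTER JOIN keeps every row from both sides; unmatched rows get NULL for the other side's columns.
Matching on l.cust_id >= r.cust_id. A NULL in a compared column never satisfies the condition.
Matched pairs: 22; unmatched l rows kept: 1; unmatched r rows kept: 0.
Total: 22 matched + 1 padded = 23 rows.

23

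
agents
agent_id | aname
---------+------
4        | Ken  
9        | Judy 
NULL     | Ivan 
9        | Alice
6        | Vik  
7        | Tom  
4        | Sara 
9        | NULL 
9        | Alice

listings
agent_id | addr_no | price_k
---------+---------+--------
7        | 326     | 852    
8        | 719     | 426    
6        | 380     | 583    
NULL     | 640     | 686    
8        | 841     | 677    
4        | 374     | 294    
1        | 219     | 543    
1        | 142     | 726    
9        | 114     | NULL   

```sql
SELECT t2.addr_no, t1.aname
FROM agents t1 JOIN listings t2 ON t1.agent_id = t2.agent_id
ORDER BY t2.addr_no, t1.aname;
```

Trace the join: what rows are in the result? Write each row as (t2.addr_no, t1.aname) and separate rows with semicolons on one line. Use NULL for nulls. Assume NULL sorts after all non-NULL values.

INNER JOIN keeps only pairs where the ON condition holds.
Matching on t1.agent_id = t2.agent_id. A NULL in a compared column never satisfies the condition.
Matched pairs: 8.

(114, Alice); (114, Alice); (114, Judy); (114, NULL); (326, Tom); (374, Ken); (374, Sara); (380, Vik)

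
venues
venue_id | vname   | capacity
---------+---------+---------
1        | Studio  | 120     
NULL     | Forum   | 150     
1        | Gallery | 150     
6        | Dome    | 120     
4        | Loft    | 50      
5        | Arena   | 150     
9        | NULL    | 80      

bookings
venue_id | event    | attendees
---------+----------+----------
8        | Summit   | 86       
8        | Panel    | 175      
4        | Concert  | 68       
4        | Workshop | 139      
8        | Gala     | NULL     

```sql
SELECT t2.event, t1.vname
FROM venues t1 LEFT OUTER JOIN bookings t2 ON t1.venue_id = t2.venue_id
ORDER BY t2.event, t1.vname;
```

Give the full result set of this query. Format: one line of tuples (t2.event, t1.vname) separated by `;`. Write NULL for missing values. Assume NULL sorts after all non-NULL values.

(Concert, Loft); (Workshop, Loft); (NULL, Arena); (NULL, Dome); (NULL, Forum); (NULL, Gallery); (NULL, Studio); (NULL, NULL)

LEFT JOIN keeps every row from `venues`; unmatched rows get NULL for `bookings`'s columns.
Matching on t1.venue_id = t2.venue_id. A NULL in a compared column never satisfies the condition.
Matched pairs: 2; unmatched t1 rows kept: 6.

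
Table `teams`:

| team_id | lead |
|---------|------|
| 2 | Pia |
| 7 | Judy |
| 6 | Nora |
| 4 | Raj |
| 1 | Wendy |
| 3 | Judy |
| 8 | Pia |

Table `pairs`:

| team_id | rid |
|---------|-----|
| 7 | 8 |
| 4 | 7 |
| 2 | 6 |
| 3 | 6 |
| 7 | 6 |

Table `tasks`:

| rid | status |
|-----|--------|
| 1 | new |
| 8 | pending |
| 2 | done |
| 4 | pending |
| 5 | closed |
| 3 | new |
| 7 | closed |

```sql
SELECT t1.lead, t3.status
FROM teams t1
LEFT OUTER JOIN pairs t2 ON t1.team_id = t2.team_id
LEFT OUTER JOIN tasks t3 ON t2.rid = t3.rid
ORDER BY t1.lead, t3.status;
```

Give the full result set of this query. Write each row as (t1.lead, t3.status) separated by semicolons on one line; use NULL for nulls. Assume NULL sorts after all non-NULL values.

Joins associate left-to-right: teams LEFT JOIN pairs on team_id gives 8 intermediate row(s).
Then LEFT JOIN `tasks t3` on rid: each of those 8 rows is kept; rows whose t2.rid has no match in t3 get NULL for t3's columns.

(Judy, pending); (Judy, NULL); (Judy, NULL); (Nora, NULL); (Pia, NULL); (Pia, NULL); (Raj, closed); (Wendy, NULL)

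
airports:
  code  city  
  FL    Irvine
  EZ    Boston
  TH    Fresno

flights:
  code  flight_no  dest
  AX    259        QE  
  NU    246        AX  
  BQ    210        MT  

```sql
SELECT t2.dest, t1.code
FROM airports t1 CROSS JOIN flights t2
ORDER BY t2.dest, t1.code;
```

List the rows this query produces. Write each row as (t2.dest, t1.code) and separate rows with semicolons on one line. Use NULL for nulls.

CROSS JOIN pairs every row of `airports` with every row of `flights`: 3 × 3 = 9 rows.
After projecting and ordering:
t2.dest | t1.code
AX | EZ
AX | FL
AX | TH
MT | EZ
MT | FL
MT | TH
QE | EZ
QE | FL
QE | TH

(AX, EZ); (AX, FL); (AX, TH); (MT, EZ); (MT, FL); (MT, TH); (QE, EZ); (QE, FL); (QE, TH)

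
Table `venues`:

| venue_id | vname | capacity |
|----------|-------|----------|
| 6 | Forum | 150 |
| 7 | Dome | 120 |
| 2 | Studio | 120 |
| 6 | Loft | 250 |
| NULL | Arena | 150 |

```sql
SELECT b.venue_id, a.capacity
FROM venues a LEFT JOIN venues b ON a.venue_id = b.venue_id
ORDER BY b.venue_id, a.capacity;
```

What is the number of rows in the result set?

7

LEFT JOIN keeps every row from `venues a`; unmatched rows get NULL for `venues b`'s columns.
Matching on a.venue_id = b.venue_id. A NULL in a compared column never satisfies the condition.
- a (venue_id=6) pairs with 2 row(s) of b.
- a (venue_id=7) pairs with 1 row(s) of b.
- a (venue_id=2) pairs with 1 row(s) of b.
- a (venue_id=6) pairs with 2 row(s) of b.
- a (venue_id=NULL) has no partner → padded with NULL.
Total: 6 matched + 1 padded = 7 rows.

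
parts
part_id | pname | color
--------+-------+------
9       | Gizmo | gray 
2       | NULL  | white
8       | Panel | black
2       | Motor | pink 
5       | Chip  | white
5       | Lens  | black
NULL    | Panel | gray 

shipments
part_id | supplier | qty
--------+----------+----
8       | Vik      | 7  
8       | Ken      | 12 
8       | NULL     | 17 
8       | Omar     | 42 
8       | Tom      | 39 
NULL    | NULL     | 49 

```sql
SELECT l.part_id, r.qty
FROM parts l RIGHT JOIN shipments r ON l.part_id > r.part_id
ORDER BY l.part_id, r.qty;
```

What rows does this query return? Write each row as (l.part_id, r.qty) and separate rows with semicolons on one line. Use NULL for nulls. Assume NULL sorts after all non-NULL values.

RIGHT JOIN keeps every row from `shipments`; unmatched rows get NULL for `parts`'s columns.
Matching on l.part_id > r.part_id. A NULL in a compared column never satisfies the condition.
- l row (part_id=9): matches 5 r row(s) → 5 output row(s).
- l row (part_id=2): no match.
- l row (part_id=8): no match.
- l row (part_id=2): no match.
- l row (part_id=5): no match.
- l row (part_id=5): no match.
- l row (part_id=NULL): no match.
- 1 r row(s) had no l match → kept, l columns NULL.
After projecting and ordering:
l.part_id | r.qty
9 | 7
9 | 12
9 | 17
9 | 39
9 | 42
NULL | 49

(9, 7); (9, 12); (9, 17); (9, 39); (9, 42); (NULL, 49)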